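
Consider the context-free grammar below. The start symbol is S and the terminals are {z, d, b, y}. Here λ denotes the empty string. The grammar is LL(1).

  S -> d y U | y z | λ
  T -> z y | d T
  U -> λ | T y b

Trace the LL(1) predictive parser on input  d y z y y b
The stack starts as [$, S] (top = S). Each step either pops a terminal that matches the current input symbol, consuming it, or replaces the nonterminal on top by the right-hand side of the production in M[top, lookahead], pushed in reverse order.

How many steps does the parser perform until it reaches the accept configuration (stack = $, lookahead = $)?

     Stack      Input          Action
  1  $ S        d y z y y b $  expand S -> d y U
  2  $ U y d    d y z y y b $  match d
  3  $ U y      y z y y b $    match y
  4  $ U        z y y b $      expand U -> T y b
  5  $ b y T    z y y b $      expand T -> z y
  6  $ b y y z  z y y b $      match z
  7  $ b y y    y y b $        match y
  8  $ b y      y b $          match y
  9  $ b        b $            match b
Accept reached after 9 steps.

9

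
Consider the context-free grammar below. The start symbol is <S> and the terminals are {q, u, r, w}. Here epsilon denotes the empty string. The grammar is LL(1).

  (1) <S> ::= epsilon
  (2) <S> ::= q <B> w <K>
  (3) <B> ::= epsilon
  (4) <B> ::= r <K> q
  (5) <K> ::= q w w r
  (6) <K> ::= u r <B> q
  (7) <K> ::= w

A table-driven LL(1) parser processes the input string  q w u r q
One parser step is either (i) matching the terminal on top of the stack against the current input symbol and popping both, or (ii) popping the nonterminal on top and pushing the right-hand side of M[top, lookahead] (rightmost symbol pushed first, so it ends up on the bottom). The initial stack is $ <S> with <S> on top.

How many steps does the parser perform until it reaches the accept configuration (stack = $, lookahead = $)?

step 1: stack=$ <S>  input=q w u r q $  — expand <S> ::= q <B> w <K>
step 2: stack=$ <K> w <B> q  input=q w u r q $  — match q
step 3: stack=$ <K> w <B>  input=w u r q $  — expand <B> ::= epsilon
step 4: stack=$ <K> w  input=w u r q $  — match w
step 5: stack=$ <K>  input=u r q $  — expand <K> ::= u r <B> q
step 6: stack=$ q <B> r u  input=u r q $  — match u
step 7: stack=$ q <B> r  input=r q $  — match r
step 8: stack=$ q <B>  input=q $  — expand <B> ::= epsilon
step 9: stack=$ q  input=q $  — match q
Accept reached after 9 steps.

9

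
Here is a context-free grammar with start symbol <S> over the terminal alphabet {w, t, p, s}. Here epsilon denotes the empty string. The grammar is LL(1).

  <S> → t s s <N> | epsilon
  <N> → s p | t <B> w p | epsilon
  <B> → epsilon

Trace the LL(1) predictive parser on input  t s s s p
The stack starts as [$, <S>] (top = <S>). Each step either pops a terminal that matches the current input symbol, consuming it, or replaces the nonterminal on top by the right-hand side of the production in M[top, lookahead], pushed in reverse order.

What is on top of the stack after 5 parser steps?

     Stack        Input        Action
  1  $ <S>        t s s s p $  expand <S> → t s s <N>
  2  $ <N> s s t  t s s s p $  match t
  3  $ <N> s s    s s s p $    match s
  4  $ <N> s      s s p $      match s
  5  $ <N>        s p $        expand <N> → s p
Stack after step 5: $ p s (top = s).

s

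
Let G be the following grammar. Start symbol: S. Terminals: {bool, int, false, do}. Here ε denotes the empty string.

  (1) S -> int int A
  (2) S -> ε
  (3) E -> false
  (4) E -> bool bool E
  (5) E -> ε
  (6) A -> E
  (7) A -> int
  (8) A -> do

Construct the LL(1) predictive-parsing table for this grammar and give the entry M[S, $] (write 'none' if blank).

FIRST(S): from S->int int A we get {int}; from S->ε we get {ε}. So FIRST(S) = {ε, int}.
FIRST(E): from E->false we get {false}; from E->bool bool E we get {bool}; from E->ε we get {ε}. So FIRST(E) = {ε, bool, false}.
FIRST(A): from A->E we get {ε, bool, false}; from A->int we get {int}; from A->do we get {do}. So FIRST(A) = {ε, bool, do, false, int}.
FOLLOW(S) includes $ since S is the start symbol.
FOLLOW(S): S appears on no right-hand side. Thus FOLLOW(S) = {$}.
For S -> int int A: FIRST(int int A) = {int}, so it goes in M[S, t] for t ∈ {int}.
For S -> ε: FIRST(ε) = {ε}, so it goes in M[S, t] for t ∈ {}; since ε ∈ FIRST, also for every t ∈ FOLLOW(S) = {$}.

S -> ε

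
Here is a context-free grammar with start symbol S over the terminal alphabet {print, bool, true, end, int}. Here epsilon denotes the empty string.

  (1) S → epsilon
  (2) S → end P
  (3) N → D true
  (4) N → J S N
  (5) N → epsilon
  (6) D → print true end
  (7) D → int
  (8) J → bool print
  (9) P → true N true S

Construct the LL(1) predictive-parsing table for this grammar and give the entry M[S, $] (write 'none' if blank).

FIRST(S) = {epsilon, end}
FIRST(D) = {int, print}
FIRST(J) = {bool}
FIRST(P) = {true}
FIRST(N) = {epsilon, bool, int, print}  (via D true, J S N)
FOLLOW(S) includes $ since S is the start symbol.
FOLLOW(N): in N→J S N, the suffix after N is empty (adds nothing new); in P→true N true S, N is followed by true S with FIRST {true}. Thus FOLLOW(N) = {true}.
FOLLOW(S): in N→J S N, S is followed by N with FIRST {epsilon, bool, int, print}; in N→J S N, the suffix after S is nullable, so FOLLOW(S) ⊇ FOLLOW(N) = {true}; in P→true N true S, the suffix after S is empty, so FOLLOW(S) ⊇ FOLLOW(P) = {$, bool, int, print, true}. Thus FOLLOW(S) = {$, bool, int, print, true}.
FOLLOW(P): in S→end P, the suffix after P is empty, so FOLLOW(P) ⊇ FOLLOW(S) = {$, bool, int, print, true}. Thus FOLLOW(P) = {$, bool, int, print, true}.
For S → epsilon: FIRST(epsilon) = {epsilon}, so it goes in M[S, t] for t ∈ {}; since epsilon ∈ FIRST, also for every t ∈ FOLLOW(S) = {$, bool, int, print, true}.
For S → end P: FIRST(end P) = {end}, so it goes in M[S, t] for t ∈ {end}.

S → epsilon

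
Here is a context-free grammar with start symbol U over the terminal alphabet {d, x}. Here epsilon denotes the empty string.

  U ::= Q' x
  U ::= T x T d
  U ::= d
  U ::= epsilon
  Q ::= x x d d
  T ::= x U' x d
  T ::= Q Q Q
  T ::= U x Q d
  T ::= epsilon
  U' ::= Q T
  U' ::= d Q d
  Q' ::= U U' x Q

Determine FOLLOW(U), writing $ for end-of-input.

{$, d, x}

FIRST(Q): from Q::=x x d d we get {x}. So FIRST(Q) = {x}.
FIRST(U'): from U'::=Q T we get {x}; from U'::=d Q d we get {d}. So FIRST(U') = {d, x}.
FIRST(U): from U::=Q' x we get {d, x}; from U::=T x T d we get {d, x}; from U::=d we get {d}; from U::=epsilon we get {epsilon}. So FIRST(U) = {epsilon, d, x}.
FIRST(T): from T::=x U' x d we get {x}; from T::=Q Q Q we get {x}; from T::=U x Q d we get {d, x}; from T::=epsilon we get {epsilon}. So FIRST(T) = {epsilon, d, x}.
FIRST(Q'): from Q'::=U U' x Q we get {d, x}. So FIRST(Q') = {d, x}.
FOLLOW(U) includes $ since U is the start symbol.
FOLLOW(U): in T::=U x Q d, U is followed by x Q d with FIRST {x}; in Q'::=U U' x Q, U is followed by U' x Q with FIRST {d, x}. Thus FOLLOW(U) = {$, d, x}.
FOLLOW(U'): in T::=x U' x d, U' is followed by x d with FIRST {x}; in Q'::=U U' x Q, U' is followed by x Q with FIRST {x}. Thus FOLLOW(U') = {x}.
FOLLOW(T): in U::=T x T d (occurrence 1), T is followed by x T d with FIRST {x}; in U::=T x T d (occurrence 2), T is followed by d with FIRST {d}; in U'::=Q T, the suffix after T is empty, so FOLLOW(T) ⊇ FOLLOW(U') = {x}. Thus FOLLOW(T) = {d, x}.
FOLLOW(Q'): in U::=Q' x, Q' is followed by x with FIRST {x}. Thus FOLLOW(Q') = {x}.
FOLLOW(Q): in T::=Q Q Q (occurrence 1), Q is followed by Q Q with FIRST {x}; in T::=Q Q Q (occurrence 2), Q is followed by Q with FIRST {x}; in T::=Q Q Q (occurrence 3), the suffix after Q is empty, so FOLLOW(Q) ⊇ FOLLOW(T) = {d, x}; in T::=U x Q d, Q is followed by d with FIRST {d}; in U'::=Q T, Q is followed by T with FIRST {epsilon, d, x}; in U'::=Q T, the suffix after Q is nullable, so FOLLOW(Q) ⊇ FOLLOW(U') = {x}; in U'::=d Q d, Q is followed by d with FIRST {d}; in Q'::=U U' x Q, the suffix after Q is empty, so FOLLOW(Q) ⊇ FOLLOW(Q') = {x}. Thus FOLLOW(Q) = {d, x}.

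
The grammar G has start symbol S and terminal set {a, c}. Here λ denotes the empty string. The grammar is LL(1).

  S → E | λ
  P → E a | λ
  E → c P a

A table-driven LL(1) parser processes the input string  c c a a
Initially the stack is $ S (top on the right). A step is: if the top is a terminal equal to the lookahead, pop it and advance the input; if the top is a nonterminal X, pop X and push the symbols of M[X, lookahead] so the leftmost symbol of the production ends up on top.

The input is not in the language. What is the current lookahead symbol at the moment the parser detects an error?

$

      Stack        Input      Action
   1  $ S          c c a a $  expand S → E
   2  $ E          c c a a $  expand E → c P a
   3  $ a P c      c c a a $  match c
   4  $ a P        c a a $    expand P → E a
   5  $ a a E      c a a $    expand E → c P a
   6  $ a a a P c  c a a $    match c
   7  $ a a a P    a a $      expand P → λ
   8  $ a a a      a a $      match a
   9  $ a a        a $        match a
  10  $ a          $          error: top is terminal a but lookahead is $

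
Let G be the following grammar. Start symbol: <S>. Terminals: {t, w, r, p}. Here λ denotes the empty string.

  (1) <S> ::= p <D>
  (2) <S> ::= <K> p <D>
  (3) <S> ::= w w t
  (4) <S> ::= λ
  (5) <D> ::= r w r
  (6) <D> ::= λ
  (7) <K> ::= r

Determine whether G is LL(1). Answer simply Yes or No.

Yes

FIRST(<S>) = {λ, p, r, w}
FIRST(<D>) = {λ, r}
FIRST(<K>) = {r}
FOLLOW(<S>) = {$}
FOLLOW(<D>) = {$}
FOLLOW(<K>) = {p}
Each cell of M receives at most one production.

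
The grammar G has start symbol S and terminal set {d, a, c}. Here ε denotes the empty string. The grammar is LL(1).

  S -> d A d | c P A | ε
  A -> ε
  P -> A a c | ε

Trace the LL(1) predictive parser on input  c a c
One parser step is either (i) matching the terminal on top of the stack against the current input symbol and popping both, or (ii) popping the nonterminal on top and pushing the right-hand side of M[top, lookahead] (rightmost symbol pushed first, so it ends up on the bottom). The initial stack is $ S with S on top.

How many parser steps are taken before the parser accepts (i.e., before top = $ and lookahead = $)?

step 1: stack=$ S  input=c a c $  — expand S -> c P A
step 2: stack=$ A P c  input=c a c $  — match c
step 3: stack=$ A P  input=a c $  — expand P -> A a c
step 4: stack=$ A c a A  input=a c $  — expand A -> ε
step 5: stack=$ A c a  input=a c $  — match a
step 6: stack=$ A c  input=c $  — match c
step 7: stack=$ A  input=$  — expand A -> ε
Accept reached after 7 steps.

7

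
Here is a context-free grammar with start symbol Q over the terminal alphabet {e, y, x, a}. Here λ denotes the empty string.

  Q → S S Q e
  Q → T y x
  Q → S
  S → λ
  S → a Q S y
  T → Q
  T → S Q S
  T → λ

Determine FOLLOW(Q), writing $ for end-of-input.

FIRST(S) = {λ, a}
FIRST(Q) = {λ, a, e, y}  (via S S Q e, T y x, S)
FIRST(T) = {λ, a, e, y}  (via Q, S Q S)
FOLLOW(Q) includes $ since Q is the start symbol.
FOLLOW(T): in Q→T y x, T is followed by y x with FIRST {y}. Thus FOLLOW(T) = {y}.
FOLLOW(Q): in Q→S S Q e, Q is followed by e with FIRST {e}; in S→a Q S y, Q is followed by S y with FIRST {a, y}; in T→Q, the suffix after Q is empty, so FOLLOW(Q) ⊇ FOLLOW(T) = {y}; in T→S Q S, Q is followed by S with FIRST {λ, a}; in T→S Q S, the suffix after Q is nullable, so FOLLOW(Q) ⊇ FOLLOW(T) = {y}. Thus FOLLOW(Q) = {$, a, e, y}.
FOLLOW(S): in Q→S S Q e (occurrence 1), S is followed by S Q e with FIRST {a, e, y}; in Q→S S Q e (occurrence 2), S is followed by Q e with FIRST {a, e, y}; in Q→S, the suffix after S is empty, so FOLLOW(S) ⊇ FOLLOW(Q) = {$, a, e, y}; in S→a Q S y, S is followed by y with FIRST {y}; in T→S Q S (occurrence 1), S is followed by Q S with FIRST {λ, a, e, y}; in T→S Q S (occurrence 1), the suffix after S is nullable, so FOLLOW(S) ⊇ FOLLOW(T) = {y}; in T→S Q S (occurrence 2), the suffix after S is empty, so FOLLOW(S) ⊇ FOLLOW(T) = {y}. Thus FOLLOW(S) = {$, a, e, y}.

{$, a, e, y}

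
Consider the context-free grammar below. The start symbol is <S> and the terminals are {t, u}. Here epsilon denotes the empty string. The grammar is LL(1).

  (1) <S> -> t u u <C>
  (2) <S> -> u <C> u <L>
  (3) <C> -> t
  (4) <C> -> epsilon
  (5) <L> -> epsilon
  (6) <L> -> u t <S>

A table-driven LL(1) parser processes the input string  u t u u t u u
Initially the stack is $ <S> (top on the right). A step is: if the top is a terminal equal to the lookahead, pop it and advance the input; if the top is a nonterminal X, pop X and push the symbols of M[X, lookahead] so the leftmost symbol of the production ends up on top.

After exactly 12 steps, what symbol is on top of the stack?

<L>

      Stack          Input            Action
   1  $ <S>          u t u u t u u $  expand <S> -> u <C> u <L>
   2  $ <L> u <C> u  u t u u t u u $  match u
   3  $ <L> u <C>    t u u t u u $    expand <C> -> t
   4  $ <L> u t      t u u t u u $    match t
   5  $ <L> u        u u t u u $      match u
   6  $ <L>          u t u u $        expand <L> -> u t <S>
   7  $ <S> t u      u t u u $        match u
   8  $ <S> t        t u u $          match t
   9  $ <S>          u u $            expand <S> -> u <C> u <L>
  10  $ <L> u <C> u  u u $            match u
  11  $ <L> u <C>    u $              expand <C> -> epsilon
  12  $ <L> u        u $              match u
Stack after step 12: $ <L> (top = <L>).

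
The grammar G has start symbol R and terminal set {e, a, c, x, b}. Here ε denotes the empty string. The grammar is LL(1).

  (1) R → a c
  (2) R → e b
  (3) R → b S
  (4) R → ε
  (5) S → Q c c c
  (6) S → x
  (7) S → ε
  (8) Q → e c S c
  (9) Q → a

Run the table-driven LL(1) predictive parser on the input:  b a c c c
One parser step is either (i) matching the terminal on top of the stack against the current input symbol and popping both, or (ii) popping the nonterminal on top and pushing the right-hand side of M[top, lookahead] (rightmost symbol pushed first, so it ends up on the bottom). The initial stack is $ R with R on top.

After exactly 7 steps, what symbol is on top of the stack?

step 1: stack=$ R  input=b a c c c $  — expand R → b S
step 2: stack=$ S b  input=b a c c c $  — match b
step 3: stack=$ S  input=a c c c $  — expand S → Q c c c
step 4: stack=$ c c c Q  input=a c c c $  — expand Q → a
step 5: stack=$ c c c a  input=a c c c $  — match a
step 6: stack=$ c c c  input=c c c $  — match c
step 7: stack=$ c c  input=c c $  — match c
Stack after step 7: $ c (top = c).

c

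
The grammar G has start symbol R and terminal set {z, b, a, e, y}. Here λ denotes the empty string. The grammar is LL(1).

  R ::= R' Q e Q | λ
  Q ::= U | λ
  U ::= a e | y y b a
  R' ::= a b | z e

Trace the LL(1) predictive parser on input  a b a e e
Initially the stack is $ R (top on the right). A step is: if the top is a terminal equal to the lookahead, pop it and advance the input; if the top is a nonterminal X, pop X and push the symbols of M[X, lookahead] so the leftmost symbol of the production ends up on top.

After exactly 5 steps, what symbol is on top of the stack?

     Stack        Input        Action
  1  $ R          a b a e e $  expand R ::= R' Q e Q
  2  $ Q e Q R'   a b a e e $  expand R' ::= a b
  3  $ Q e Q b a  a b a e e $  match a
  4  $ Q e Q b    b a e e $    match b
  5  $ Q e Q      a e e $      expand Q ::= U
Stack after step 5: $ Q e U (top = U).

U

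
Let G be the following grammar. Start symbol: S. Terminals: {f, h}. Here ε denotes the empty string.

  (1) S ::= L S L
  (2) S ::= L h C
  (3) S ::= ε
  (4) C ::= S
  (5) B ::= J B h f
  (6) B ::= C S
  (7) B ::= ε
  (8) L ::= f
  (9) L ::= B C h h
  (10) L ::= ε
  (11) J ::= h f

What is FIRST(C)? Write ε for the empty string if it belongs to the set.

{ε, f, h}

FIRST(J) = {h}
FIRST(S) = {ε, f, h}  (via L S L, L h C)
FIRST(C) = {ε, f, h}  (via S)
FIRST(B) = {ε, f, h}  (via J B h f, C S)
FIRST(L) = {ε, f, h}  (via B C h h)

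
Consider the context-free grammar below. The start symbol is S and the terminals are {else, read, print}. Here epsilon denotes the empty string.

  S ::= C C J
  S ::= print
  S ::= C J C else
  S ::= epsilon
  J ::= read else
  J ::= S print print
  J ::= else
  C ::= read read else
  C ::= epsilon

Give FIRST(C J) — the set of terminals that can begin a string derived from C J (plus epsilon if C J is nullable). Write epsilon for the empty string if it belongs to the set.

{else, print, read}

FIRST(C) = {epsilon, read}
FIRST(S) = {epsilon, else, print, read}  (via C C J, C J C else)
FIRST(J) = {else, print, read}  (via S print print)
FIRST(C J): take FIRST of each symbol in turn, carrying on past any symbol whose FIRST contains epsilon; result {else, print, read}.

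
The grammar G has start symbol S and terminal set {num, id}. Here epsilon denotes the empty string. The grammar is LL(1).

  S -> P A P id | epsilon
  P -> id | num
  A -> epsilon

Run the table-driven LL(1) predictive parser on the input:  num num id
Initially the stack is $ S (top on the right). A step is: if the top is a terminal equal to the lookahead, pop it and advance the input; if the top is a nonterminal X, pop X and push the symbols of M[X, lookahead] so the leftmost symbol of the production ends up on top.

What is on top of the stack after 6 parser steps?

step 1: stack=$ S  input=num num id $  — expand S -> P A P id
step 2: stack=$ id P A P  input=num num id $  — expand P -> num
step 3: stack=$ id P A num  input=num num id $  — match num
step 4: stack=$ id P A  input=num id $  — expand A -> epsilon
step 5: stack=$ id P  input=num id $  — expand P -> num
step 6: stack=$ id num  input=num id $  — match num
Stack after step 6: $ id (top = id).

id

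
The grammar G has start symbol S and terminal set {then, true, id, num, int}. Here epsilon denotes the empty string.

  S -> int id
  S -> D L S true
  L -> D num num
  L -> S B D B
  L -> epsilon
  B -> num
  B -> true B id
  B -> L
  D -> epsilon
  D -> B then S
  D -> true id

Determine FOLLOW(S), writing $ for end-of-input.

FIRST(S) = {int, num, then, true}  (via D L S true)
FIRST(L) = {epsilon, int, num, then, true}  (via D num num, S B D B)
FIRST(B) = {epsilon, int, num, then, true}  (via L)
FIRST(D) = {epsilon, int, num, then, true}  (via B then S)
FOLLOW(S) includes $ since S is the start symbol.
FOLLOW(S): in S->D L S true, S is followed by true with FIRST {true}; in L->S B D B, S is followed by B D B with FIRST {epsilon, int, num, then, true}; in L->S B D B, the suffix after S is nullable, so FOLLOW(S) ⊇ FOLLOW(L) = {id, int, num, then, true}; in D->B then S, the suffix after S is empty, so FOLLOW(S) ⊇ FOLLOW(D) = {id, int, num, then, true}. Thus FOLLOW(S) = {$, id, int, num, then, true}.
FOLLOW(L): in S->D L S true, L is followed by S true with FIRST {int, num, then, true}; in B->L, the suffix after L is empty, so FOLLOW(L) ⊇ FOLLOW(B) = {id, int, num, then, true}. Thus FOLLOW(L) = {id, int, num, then, true}.
FOLLOW(B): in L->S B D B (occurrence 1), B is followed by D B with FIRST {epsilon, int, num, then, true}; in L->S B D B (occurrence 1), the suffix after B is nullable, so FOLLOW(B) ⊇ FOLLOW(L) = {id, int, num, then, true}; in L->S B D B (occurrence 2), the suffix after B is empty, so FOLLOW(B) ⊇ FOLLOW(L) = {id, int, num, then, true}; in B->true B id, B is followed by id with FIRST {id}; in D->B then S, B is followed by then S with FIRST {then}. Thus FOLLOW(B) = {id, int, num, then, true}.
FOLLOW(D): in S->D L S true, D is followed by L S true with FIRST {int, num, then, true}; in L->D num num, D is followed by num num with FIRST {num}; in L->S B D B, D is followed by B with FIRST {epsilon, int, num, then, true}; in L->S B D B, the suffix after D is nullable, so FOLLOW(D) ⊇ FOLLOW(L) = {id, int, num, then, true}. Thus FOLLOW(D) = {id, int, num, then, true}.

{$, id, int, num, then, true}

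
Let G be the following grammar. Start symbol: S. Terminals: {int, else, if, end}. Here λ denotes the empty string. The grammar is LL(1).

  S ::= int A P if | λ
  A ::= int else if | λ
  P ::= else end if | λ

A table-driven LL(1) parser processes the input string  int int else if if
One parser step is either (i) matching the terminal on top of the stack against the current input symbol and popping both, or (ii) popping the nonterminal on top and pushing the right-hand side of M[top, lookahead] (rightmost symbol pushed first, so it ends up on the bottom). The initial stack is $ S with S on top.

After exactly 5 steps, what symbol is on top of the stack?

     Stack               Input                 Action
  1  $ S                 int int else if if $  expand S ::= int A P if
  2  $ if P A int        int int else if if $  match int
  3  $ if P A            int else if if $      expand A ::= int else if
  4  $ if P if else int  int else if if $      match int
  5  $ if P if else      else if if $          match else
Stack after step 5: $ if P if (top = if).

if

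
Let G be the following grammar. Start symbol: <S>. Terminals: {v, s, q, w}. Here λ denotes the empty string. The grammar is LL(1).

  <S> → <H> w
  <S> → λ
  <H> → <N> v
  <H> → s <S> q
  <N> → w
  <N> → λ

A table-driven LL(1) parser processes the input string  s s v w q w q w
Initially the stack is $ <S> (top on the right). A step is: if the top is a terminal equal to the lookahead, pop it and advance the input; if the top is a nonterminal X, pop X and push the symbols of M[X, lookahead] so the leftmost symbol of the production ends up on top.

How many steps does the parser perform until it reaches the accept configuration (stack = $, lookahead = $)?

step 1: stack=$ <S>  input=s s v w q w q w $  — expand <S> → <H> w
step 2: stack=$ w <H>  input=s s v w q w q w $  — expand <H> → s <S> q
step 3: stack=$ w q <S> s  input=s s v w q w q w $  — match s
step 4: stack=$ w q <S>  input=s v w q w q w $  — expand <S> → <H> w
step 5: stack=$ w q w <H>  input=s v w q w q w $  — expand <H> → s <S> q
step 6: stack=$ w q w q <S> s  input=s v w q w q w $  — match s
step 7: stack=$ w q w q <S>  input=v w q w q w $  — expand <S> → <H> w
step 8: stack=$ w q w q w <H>  input=v w q w q w $  — expand <H> → <N> v
step 9: stack=$ w q w q w v <N>  input=v w q w q w $  — expand <N> → λ
step 10: stack=$ w q w q w v  input=v w q w q w $  — match v
step 11: stack=$ w q w q w  input=w q w q w $  — match w
step 12: stack=$ w q w q  input=q w q w $  — match q
step 13: stack=$ w q w  input=w q w $  — match w
step 14: stack=$ w q  input=q w $  — match q
step 15: stack=$ w  input=w $  — match w
Accept reached after 15 steps.

15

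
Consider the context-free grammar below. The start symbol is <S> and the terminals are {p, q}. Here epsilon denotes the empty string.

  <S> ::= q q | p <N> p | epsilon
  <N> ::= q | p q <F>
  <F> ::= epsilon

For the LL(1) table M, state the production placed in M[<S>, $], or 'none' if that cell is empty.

<S> ::= epsilon

FIRST(<S>): from <S>::=q q we get {q}; from <S>::=p <N> p we get {p}; from <S>::=epsilon we get {epsilon}. So FIRST(<S>) = {epsilon, p, q}.
FIRST(<N>): from <N>::=q we get {q}; from <N>::=p q <F> we get {p}. So FIRST(<N>) = {p, q}.
FIRST(<F>): from <F>::=epsilon we get {epsilon}. So FIRST(<F>) = {epsilon}.
FOLLOW(<S>) includes $ since <S> is the start symbol.
FOLLOW(<S>): <S> appears on no right-hand side. Thus FOLLOW(<S>) = {$}.
For <S> ::= q q: FIRST(q q) = {q}, so it goes in M[<S>, t] for t ∈ {q}.
For <S> ::= p <N> p: FIRST(p <N> p) = {p}, so it goes in M[<S>, t] for t ∈ {p}.
For <S> ::= epsilon: FIRST(epsilon) = {epsilon}, so it goes in M[<S>, t] for t ∈ {}; since epsilon ∈ FIRST, also for every t ∈ FOLLOW(<S>) = {$}.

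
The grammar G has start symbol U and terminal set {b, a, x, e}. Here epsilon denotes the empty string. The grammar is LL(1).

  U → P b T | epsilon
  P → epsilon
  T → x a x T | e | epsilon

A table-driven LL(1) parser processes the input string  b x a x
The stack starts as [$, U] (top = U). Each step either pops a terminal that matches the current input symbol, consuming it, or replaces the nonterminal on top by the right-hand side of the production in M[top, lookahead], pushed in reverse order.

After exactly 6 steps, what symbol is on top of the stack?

x

step 1: stack=$ U  input=b x a x $  — expand U → P b T
step 2: stack=$ T b P  input=b x a x $  — expand P → epsilon
step 3: stack=$ T b  input=b x a x $  — match b
step 4: stack=$ T  input=x a x $  — expand T → x a x T
step 5: stack=$ T x a x  input=x a x $  — match x
step 6: stack=$ T x a  input=a x $  — match a
Stack after step 6: $ T x (top = x).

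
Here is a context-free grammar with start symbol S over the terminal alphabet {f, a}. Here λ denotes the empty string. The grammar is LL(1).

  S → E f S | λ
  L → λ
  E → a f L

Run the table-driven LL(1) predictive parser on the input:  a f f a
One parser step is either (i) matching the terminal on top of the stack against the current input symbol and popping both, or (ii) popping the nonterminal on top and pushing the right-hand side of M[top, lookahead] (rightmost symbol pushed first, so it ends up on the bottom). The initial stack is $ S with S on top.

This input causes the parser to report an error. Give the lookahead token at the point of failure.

$

step 1: stack=$ S  input=a f f a $  — expand S → E f S
step 2: stack=$ S f E  input=a f f a $  — expand E → a f L
step 3: stack=$ S f L f a  input=a f f a $  — match a
step 4: stack=$ S f L f  input=f f a $  — match f
step 5: stack=$ S f L  input=f a $  — expand L → λ
step 6: stack=$ S f  input=f a $  — match f
step 7: stack=$ S  input=a $  — expand S → E f S
step 8: stack=$ S f E  input=a $  — expand E → a f L
step 9: stack=$ S f L f a  input=a $  — match a
step 10: stack=$ S f L f  input=$  — error: top is terminal f but lookahead is $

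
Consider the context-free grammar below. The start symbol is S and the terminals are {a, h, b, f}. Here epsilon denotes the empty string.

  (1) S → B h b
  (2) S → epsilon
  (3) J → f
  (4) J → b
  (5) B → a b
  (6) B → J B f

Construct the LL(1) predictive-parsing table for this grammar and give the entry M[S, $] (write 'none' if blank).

FIRST(J) = {b, f}
FIRST(B) = {a, b, f}  (via J B f)
FIRST(S) = {epsilon, a, b, f}  (via B h b)
FOLLOW(S) includes $ since S is the start symbol.
FOLLOW(S): S appears on no right-hand side. Thus FOLLOW(S) = {$}.
For S → B h b: FIRST(B h b) = {a, b, f}, so it goes in M[S, t] for t ∈ {a, b, f}.
For S → epsilon: FIRST(epsilon) = {epsilon}, so it goes in M[S, t] for t ∈ {}; since epsilon ∈ FIRST, also for every t ∈ FOLLOW(S) = {$}.

S → epsilon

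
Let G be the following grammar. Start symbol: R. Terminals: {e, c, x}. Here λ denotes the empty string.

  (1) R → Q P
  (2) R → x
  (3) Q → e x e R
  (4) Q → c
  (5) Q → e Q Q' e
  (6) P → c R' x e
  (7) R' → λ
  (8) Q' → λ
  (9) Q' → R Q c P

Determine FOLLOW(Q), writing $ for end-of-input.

FIRST(Q): from Q→e x e R we get {e}; from Q→c we get {c}; from Q→e Q Q' e we get {e}. So FIRST(Q) = {c, e}.
FIRST(P): from P→c R' x e we get {c}. So FIRST(P) = {c}.
FIRST(R'): from R'→λ we get {λ}. So FIRST(R') = {λ}.
FIRST(R): from R→Q P we get {c, e}; from R→x we get {x}. So FIRST(R) = {c, e, x}.
FIRST(Q'): from Q'→λ we get {λ}; from Q'→R Q c P we get {c, e, x}. So FIRST(Q') = {λ, c, e, x}.
FOLLOW(R) includes $ since R is the start symbol.
FOLLOW(Q): in R→Q P, Q is followed by P with FIRST {c}; in Q→e Q Q' e, Q is followed by Q' e with FIRST {c, e, x}; in Q'→R Q c P, Q is followed by c P with FIRST {c}. Thus FOLLOW(Q) = {c, e, x}.
FOLLOW(R): in Q→e x e R, the suffix after R is empty, so FOLLOW(R) ⊇ FOLLOW(Q) = {c, e, x}; in Q'→R Q c P, R is followed by Q c P with FIRST {c, e}. Thus FOLLOW(R) = {$, c, e, x}.
FOLLOW(R'): in P→c R' x e, R' is followed by x e with FIRST {x}. Thus FOLLOW(R') = {x}.
FOLLOW(Q'): in Q→e Q Q' e, Q' is followed by e with FIRST {e}. Thus FOLLOW(Q') = {e}.
FOLLOW(P): in R→Q P, the suffix after P is empty, so FOLLOW(P) ⊇ FOLLOW(R) = {$, c, e, x}; in Q'→R Q c P, the suffix after P is empty, so FOLLOW(P) ⊇ FOLLOW(Q') = {e}. Thus FOLLOW(P) = {$, c, e, x}.

{c, e, x}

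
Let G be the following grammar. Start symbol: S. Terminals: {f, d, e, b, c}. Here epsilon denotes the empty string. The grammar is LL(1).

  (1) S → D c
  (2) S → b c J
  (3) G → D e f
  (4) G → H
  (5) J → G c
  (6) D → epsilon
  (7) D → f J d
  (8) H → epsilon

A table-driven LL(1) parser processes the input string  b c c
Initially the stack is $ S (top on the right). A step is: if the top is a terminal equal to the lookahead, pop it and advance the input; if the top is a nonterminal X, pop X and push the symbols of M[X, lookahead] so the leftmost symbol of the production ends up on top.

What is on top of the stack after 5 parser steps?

H

     Stack    Input    Action
  1  $ S      b c c $  expand S → b c J
  2  $ J c b  b c c $  match b
  3  $ J c    c c $    match c
  4  $ J      c $      expand J → G c
  5  $ c G    c $      expand G → H
Stack after step 5: $ c H (top = H).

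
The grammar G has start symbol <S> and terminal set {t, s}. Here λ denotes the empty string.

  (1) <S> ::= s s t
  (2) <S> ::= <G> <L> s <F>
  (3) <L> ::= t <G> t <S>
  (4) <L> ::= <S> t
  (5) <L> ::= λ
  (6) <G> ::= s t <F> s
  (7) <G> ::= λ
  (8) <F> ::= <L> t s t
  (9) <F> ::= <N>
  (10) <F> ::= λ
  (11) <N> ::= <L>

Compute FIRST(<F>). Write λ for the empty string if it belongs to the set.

FIRST(<G>) = {λ, s}
FIRST(<S>) = {s, t}  (via <G> <L> s <F>)
FIRST(<L>) = {λ, s, t}  (via <S> t)
FIRST(<N>) = {λ, s, t}  (via <L>)
FIRST(<F>) = {λ, s, t}  (via <L> t s t, <N>)

{λ, s, t}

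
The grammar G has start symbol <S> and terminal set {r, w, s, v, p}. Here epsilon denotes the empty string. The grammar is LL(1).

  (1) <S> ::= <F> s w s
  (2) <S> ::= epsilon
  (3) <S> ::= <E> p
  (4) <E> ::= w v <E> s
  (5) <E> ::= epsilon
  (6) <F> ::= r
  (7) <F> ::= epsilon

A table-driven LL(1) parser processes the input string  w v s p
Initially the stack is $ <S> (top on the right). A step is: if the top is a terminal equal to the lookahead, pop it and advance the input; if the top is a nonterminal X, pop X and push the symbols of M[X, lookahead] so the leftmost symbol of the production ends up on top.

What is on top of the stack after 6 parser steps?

     Stack          Input      Action
  1  $ <S>          w v s p $  expand <S> ::= <E> p
  2  $ p <E>        w v s p $  expand <E> ::= w v <E> s
  3  $ p s <E> v w  w v s p $  match w
  4  $ p s <E> v    v s p $    match v
  5  $ p s <E>      s p $      expand <E> ::= epsilon
  6  $ p s          s p $      match s
Stack after step 6: $ p (top = p).

p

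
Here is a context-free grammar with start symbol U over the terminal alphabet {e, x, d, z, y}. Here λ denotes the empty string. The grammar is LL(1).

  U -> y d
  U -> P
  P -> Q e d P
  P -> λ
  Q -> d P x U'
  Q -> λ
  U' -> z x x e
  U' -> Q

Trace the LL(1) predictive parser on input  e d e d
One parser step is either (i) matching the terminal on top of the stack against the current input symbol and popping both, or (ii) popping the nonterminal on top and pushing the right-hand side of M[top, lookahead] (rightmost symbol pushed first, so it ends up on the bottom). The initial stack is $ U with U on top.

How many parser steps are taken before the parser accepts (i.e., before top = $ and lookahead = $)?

10

      Stack      Input      Action
   1  $ U        e d e d $  expand U -> P
   2  $ P        e d e d $  expand P -> Q e d P
   3  $ P d e Q  e d e d $  expand Q -> λ
   4  $ P d e    e d e d $  match e
   5  $ P d      d e d $    match d
   6  $ P        e d $      expand P -> Q e d P
   7  $ P d e Q  e d $      expand Q -> λ
   8  $ P d e    e d $      match e
   9  $ P d      d $        match d
  10  $ P        $          expand P -> λ
Accept reached after 10 steps.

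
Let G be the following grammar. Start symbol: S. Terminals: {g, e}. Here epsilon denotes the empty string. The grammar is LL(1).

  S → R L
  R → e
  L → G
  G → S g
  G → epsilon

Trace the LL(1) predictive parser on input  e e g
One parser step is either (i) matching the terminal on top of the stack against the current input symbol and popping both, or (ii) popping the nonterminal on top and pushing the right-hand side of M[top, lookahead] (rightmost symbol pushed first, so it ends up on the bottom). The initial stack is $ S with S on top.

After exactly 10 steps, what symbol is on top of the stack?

g

step 1: stack=$ S  input=e e g $  — expand S → R L
step 2: stack=$ L R  input=e e g $  — expand R → e
step 3: stack=$ L e  input=e e g $  — match e
step 4: stack=$ L  input=e g $  — expand L → G
step 5: stack=$ G  input=e g $  — expand G → S g
step 6: stack=$ g S  input=e g $  — expand S → R L
step 7: stack=$ g L R  input=e g $  — expand R → e
step 8: stack=$ g L e  input=e g $  — match e
step 9: stack=$ g L  input=g $  — expand L → G
step 10: stack=$ g G  input=g $  — expand G → epsilon
Stack after step 10: $ g (top = g).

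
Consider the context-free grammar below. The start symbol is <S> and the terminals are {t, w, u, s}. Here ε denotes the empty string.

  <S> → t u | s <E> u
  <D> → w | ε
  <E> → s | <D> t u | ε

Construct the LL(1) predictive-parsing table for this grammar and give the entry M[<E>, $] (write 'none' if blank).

none

FIRST(<S>) = {s, t}
FIRST(<D>) = {ε, w}
FIRST(<E>) = {ε, s, t, w}  (via <D> t u)
FOLLOW(<S>) includes $ since <S> is the start symbol.
FOLLOW(<E>): in <S>→s <E> u, <E> is followed by u with FIRST {u}. Thus FOLLOW(<E>) = {u}.
For <E> → s: FIRST(s) = {s}, so it goes in M[<E>, t] for t ∈ {s}.
For <E> → <D> t u: FIRST(<D> t u) = {t, w}, so it goes in M[<E>, t] for t ∈ {t, w}.
For <E> → ε: FIRST(ε) = {ε}, so it goes in M[<E>, t] for t ∈ {}; since ε ∈ FIRST, also for every t ∈ FOLLOW(<E>) = {u}.
None of these place a production in M[<E>, $].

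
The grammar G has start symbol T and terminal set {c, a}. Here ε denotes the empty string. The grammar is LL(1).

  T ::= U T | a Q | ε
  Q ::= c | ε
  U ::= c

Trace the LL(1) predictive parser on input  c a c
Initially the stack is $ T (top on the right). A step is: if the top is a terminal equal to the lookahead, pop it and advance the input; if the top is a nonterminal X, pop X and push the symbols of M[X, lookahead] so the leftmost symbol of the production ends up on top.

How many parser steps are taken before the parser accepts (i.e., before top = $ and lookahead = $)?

7

step 1: stack=$ T  input=c a c $  — expand T ::= U T
step 2: stack=$ T U  input=c a c $  — expand U ::= c
step 3: stack=$ T c  input=c a c $  — match c
step 4: stack=$ T  input=a c $  — expand T ::= a Q
step 5: stack=$ Q a  input=a c $  — match a
step 6: stack=$ Q  input=c $  — expand Q ::= c
step 7: stack=$ c  input=c $  — match c
Accept reached after 7 steps.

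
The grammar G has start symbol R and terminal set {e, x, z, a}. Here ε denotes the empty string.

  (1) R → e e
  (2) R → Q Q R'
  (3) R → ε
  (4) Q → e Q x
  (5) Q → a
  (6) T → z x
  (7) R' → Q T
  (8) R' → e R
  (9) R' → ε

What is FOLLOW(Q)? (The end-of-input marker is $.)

FIRST(Q): from Q→e Q x we get {e}; from Q→a we get {a}. So FIRST(Q) = {a, e}.
FIRST(T): from T→z x we get {z}. So FIRST(T) = {z}.
FIRST(R): from R→e e we get {e}; from R→Q Q R' we get {a, e}; from R→ε we get {ε}. So FIRST(R) = {ε, a, e}.
FIRST(R'): from R'→Q T we get {a, e}; from R'→e R we get {e}; from R'→ε we get {ε}. So FIRST(R') = {ε, a, e}.
FOLLOW(R) includes $ since R is the start symbol.
FOLLOW(R): in R'→e R, the suffix after R is empty, so FOLLOW(R) ⊇ FOLLOW(R') = {$}. Thus FOLLOW(R) = {$}.
FOLLOW(Q): in R→Q Q R' (occurrence 1), Q is followed by Q R' with FIRST {a, e}; in R→Q Q R' (occurrence 2), Q is followed by R' with FIRST {ε, a, e}; in R→Q Q R' (occurrence 2), the suffix after Q is nullable, so FOLLOW(Q) ⊇ FOLLOW(R) = {$}; in Q→e Q x, Q is followed by x with FIRST {x}; in R'→Q T, Q is followed by T with FIRST {z}. Thus FOLLOW(Q) = {$, a, e, x, z}.
FOLLOW(R'): in R→Q Q R', the suffix after R' is empty, so FOLLOW(R') ⊇ FOLLOW(R) = {$}. Thus FOLLOW(R') = {$}.
FOLLOW(T): in R'→Q T, the suffix after T is empty, so FOLLOW(T) ⊇ FOLLOW(R') = {$}. Thus FOLLOW(T) = {$}.

{$, a, e, x, z}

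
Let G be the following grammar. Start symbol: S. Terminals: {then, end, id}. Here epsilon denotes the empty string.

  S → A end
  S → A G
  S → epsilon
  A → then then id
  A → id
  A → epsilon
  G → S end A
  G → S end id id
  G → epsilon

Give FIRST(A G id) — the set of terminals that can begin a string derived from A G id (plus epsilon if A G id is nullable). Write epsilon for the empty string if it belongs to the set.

FIRST(A): from A→then then id we get {then}; from A→id we get {id}; from A→epsilon we get {epsilon}. So FIRST(A) = {epsilon, id, then}.
FIRST(S): from S→A end we get {end, id, then}; from S→A G we get {epsilon, end, id, then}; from S→epsilon we get {epsilon}. So FIRST(S) = {epsilon, end, id, then}.
FIRST(G): from G→S end A we get {end, id, then}; from G→S end id id we get {end, id, then}; from G→epsilon we get {epsilon}. So FIRST(G) = {epsilon, end, id, then}.
FIRST(A G id): take FIRST of each symbol in turn, carrying on past any symbol whose FIRST contains epsilon; result {end, id, then}.

{end, id, then}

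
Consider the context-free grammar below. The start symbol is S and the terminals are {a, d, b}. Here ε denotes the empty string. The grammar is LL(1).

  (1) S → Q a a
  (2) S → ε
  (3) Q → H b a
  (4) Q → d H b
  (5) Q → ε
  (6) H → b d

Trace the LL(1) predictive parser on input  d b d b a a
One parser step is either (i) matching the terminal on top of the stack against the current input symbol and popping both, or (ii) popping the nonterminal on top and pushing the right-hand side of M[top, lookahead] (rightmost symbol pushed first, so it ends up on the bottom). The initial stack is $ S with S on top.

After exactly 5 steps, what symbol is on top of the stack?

d

     Stack        Input          Action
  1  $ S          d b d b a a $  expand S → Q a a
  2  $ a a Q      d b d b a a $  expand Q → d H b
  3  $ a a b H d  d b d b a a $  match d
  4  $ a a b H    b d b a a $    expand H → b d
  5  $ a a b d b  b d b a a $    match b
Stack after step 5: $ a a b d (top = d).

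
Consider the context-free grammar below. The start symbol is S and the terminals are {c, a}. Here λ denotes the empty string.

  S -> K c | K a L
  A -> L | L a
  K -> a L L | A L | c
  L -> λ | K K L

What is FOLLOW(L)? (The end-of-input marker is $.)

{$, a, c}

FIRST(S): from S->K c we get {a, c}; from S->K a L we get {a, c}. So FIRST(S) = {a, c}.
FIRST(A): from A->L we get {λ, a, c}; from A->L a we get {a, c}. So FIRST(A) = {λ, a, c}.
FIRST(K): from K->a L L we get {a}; from K->A L we get {λ, a, c}; from K->c we get {c}. So FIRST(K) = {λ, a, c}.
FIRST(L): from L->λ we get {λ}; from L->K K L we get {λ, a, c}. So FIRST(L) = {λ, a, c}.
FOLLOW(S) includes $ since S is the start symbol.
FOLLOW(S): S appears on no right-hand side. Thus FOLLOW(S) = {$}.
FOLLOW(A): in K->A L, A is followed by L with FIRST {λ, a, c}; in K->A L, the suffix after A is nullable, so FOLLOW(A) ⊇ FOLLOW(K) = {$, a, c}. Thus FOLLOW(A) = {$, a, c}.
FOLLOW(K): in S->K c, K is followed by c with FIRST {c}; in S->K a L, K is followed by a L with FIRST {a}; in L->K K L (occurrence 1), K is followed by K L with FIRST {λ, a, c}; in L->K K L (occurrence 1), the suffix after K is nullable, so FOLLOW(K) ⊇ FOLLOW(L) = {$, a, c}; in L->K K L (occurrence 2), K is followed by L with FIRST {λ, a, c}; in L->K K L (occurrence 2), the suffix after K is nullable, so FOLLOW(K) ⊇ FOLLOW(L) = {$, a, c}. Thus FOLLOW(K) = {$, a, c}.
FOLLOW(L): in S->K a L, the suffix after L is empty, so FOLLOW(L) ⊇ FOLLOW(S) = {$}; in A->L, the suffix after L is empty, so FOLLOW(L) ⊇ FOLLOW(A) = {$, a, c}; in A->L a, L is followed by a with FIRST {a}; in K->a L L (occurrence 1), L is followed by L with FIRST {λ, a, c}; in K->a L L (occurrence 1), the suffix after L is nullable, so FOLLOW(L) ⊇ FOLLOW(K) = {$, a, c}; in K->a L L (occurrence 2), the suffix after L is empty, so FOLLOW(L) ⊇ FOLLOW(K) = {$, a, c}; in K->A L, the suffix after L is empty, so FOLLOW(L) ⊇ FOLLOW(K) = {$, a, c}; in L->K K L, the suffix after L is empty (adds nothing new). Thus FOLLOW(L) = {$, a, c}.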